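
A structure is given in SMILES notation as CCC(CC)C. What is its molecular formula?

C6H14

Atom tally by fragment:
  CH3 → C:1 H:3
  CH2 → C:1 H:2
  CH(C2H5) → C:3 H:6
  CH3 → C:1 H:3
Element totals:
  C: 6
  H: 14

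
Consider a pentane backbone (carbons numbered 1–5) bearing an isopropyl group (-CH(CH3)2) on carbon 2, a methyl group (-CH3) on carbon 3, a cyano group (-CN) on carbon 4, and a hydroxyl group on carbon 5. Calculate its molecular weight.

169.27 g/mol

Atom tally by fragment:
  CH3 → C:1 H:3
  CH(CH(CH3)2) → C:4 H:8
  CH(CH3) → C:2 H:4
  CH(CN) → C:2 H:1 N:1
  CH2OH → C:1 H:3 O:1
Element totals:
  C: 10
  H: 19
  N: 1
  O: 1
Molecular formula: C10H19NO.
  M = 10(12.011) + 19(1.008) + 14.007 + 15.999
    = 120.110 + 19.152 + 14.007 + 15.999 = 169.268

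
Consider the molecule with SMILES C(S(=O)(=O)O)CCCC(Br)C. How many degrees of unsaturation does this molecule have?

0

Atom tally by fragment:
  HO3SCH2 → C:1 H:3 S:1 O:3
  CH2 → C:1 H:2
  CH2 → C:1 H:2
  CH2 → C:1 H:2
  CH(Br) → C:1 H:1 Br:1
  CH3 → C:1 H:3
Element totals:
  C: 6
  H: 13
  Br: 1
  O: 3
  S: 1
Molecular formula: C6H13BrO3S.
DoU = (2C + 2 + N − H − X) / 2 = (2·6 + 2 + 0 − 13 − 1) / 2 = 0.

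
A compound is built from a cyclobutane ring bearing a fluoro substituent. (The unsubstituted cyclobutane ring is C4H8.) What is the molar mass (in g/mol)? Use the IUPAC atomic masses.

74.10 g/mol

Atom tally by fragment:
  cyclobutane ring core → C:4 H:8
  (− 1 ring H displaced by substituents)
  + F → F:1
Element totals:
  C: 4
  H: 7
  F: 1
Molecular formula: C4H7F.
  M = 4(12.011) + 7(1.008) + 18.998
    = 48.044 + 7.056 + 18.998 = 74.098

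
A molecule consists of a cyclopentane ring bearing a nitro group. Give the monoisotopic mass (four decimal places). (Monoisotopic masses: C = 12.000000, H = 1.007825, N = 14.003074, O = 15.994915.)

115.0633

Atom tally by fragment:
  cyclopentane ring core → C:5 H:10
  (− 1 ring H displaced by substituents)
  + NO2 → N:1 O:2
Element totals:
  C: 5
  H: 9
  N: 1
  O: 2
Molecular formula: C5H9NO2.
  M = 5(12.0) + 9(1.007825) + 14.003074 + 2(15.994915)
    = 60.000000 + 9.070425 + 14.003074 + 31.989830 = 115.063329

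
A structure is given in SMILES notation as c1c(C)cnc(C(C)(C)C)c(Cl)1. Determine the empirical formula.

C10H14ClN

Atom tally by fragment:
  pyridine ring core → C:5 H:5 N:1
  (− 3 ring H displaced by substituents)
  + CH3 → C:1 H:3
  + C(CH3)3 → C:4 H:9
  + Cl → Cl:1
Element totals:
  C: 10
  H: 14
  Cl: 1
  N: 1
Molecular formula: C10H14ClN.
gcd of subscripts (10, 1, 14, 1) = 1, so the empirical formula equals the molecular formula.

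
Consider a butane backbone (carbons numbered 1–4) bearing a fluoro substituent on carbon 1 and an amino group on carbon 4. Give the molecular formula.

C4H10FN

Atom tally by fragment:
  FCH2 → C:1 H:2 F:1
  CH2 → C:1 H:2
  CH2 → C:1 H:2
  CH2NH2 → C:1 H:4 N:1
Element totals:
  C: 4
  H: 10
  F: 1
  N: 1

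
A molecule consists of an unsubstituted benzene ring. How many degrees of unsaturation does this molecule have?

Atom tally by fragment:
  benzene ring core → C:6 H:6
Element totals:
  C: 6
  H: 6
Molecular formula: C6H6.
DoU = (2C + 2 + N − H − X) / 2 = (2·6 + 2 + 0 − 6 − 0) / 2 = 4.

4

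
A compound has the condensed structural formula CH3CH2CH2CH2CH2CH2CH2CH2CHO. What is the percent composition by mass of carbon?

Atom tally by fragment:
  CH3 → C:1 H:3
  CH2 → C:1 H:2
  CH2 → C:1 H:2
  CH2 → C:1 H:2
  CH2 → C:1 H:2
  CH2 → C:1 H:2
  CH2 → C:1 H:2
  CH2CHO → C:2 H:3 O:1
Element totals:
  C: 9
  H: 18
  O: 1
Molecular formula: C9H18O.
Molar mass = 142.242 g/mol.
Mass from C: 9 × 12.011 = 108.099 g/mol.
%C = 108.099 / 142.242 × 100 = 76.00%.

76.00%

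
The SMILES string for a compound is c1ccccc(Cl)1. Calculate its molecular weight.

Atom tally by fragment:
  benzene ring core → C:6 H:6
  (− 1 ring H displaced by substituents)
  + Cl → Cl:1
Element totals:
  C: 6
  H: 5
  Cl: 1
Molecular formula: C6H5Cl.
  M = 6(12.011) + 5(1.008) + 35.45
    = 72.066 + 5.040 + 35.450 = 112.556

112.56 g/mol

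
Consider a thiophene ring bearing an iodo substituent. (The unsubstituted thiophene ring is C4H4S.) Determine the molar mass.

Atom tally by fragment:
  thiophene ring core → C:4 H:4 S:1
  (− 1 ring H displaced by substituents)
  + I → I:1
Element totals:
  C: 4
  H: 3
  I: 1
  S: 1
Molecular formula: C4H3IS.
  M = 4(12.011) + 3(1.008) + 126.904 + 32.06
    = 48.044 + 3.024 + 126.904 + 32.060 = 210.032

210.03 g/mol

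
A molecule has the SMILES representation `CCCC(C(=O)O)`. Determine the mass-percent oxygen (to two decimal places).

31.33%

Atom tally by fragment:
  CH3 → C:1 H:3
  CH2 → C:1 H:2
  CH2 → C:1 H:2
  CH2COOH → C:2 H:3 O:2
Element totals:
  C: 5
  H: 10
  O: 2
Molecular formula: C5H10O2.
Molar mass = 102.133 g/mol.
Mass from O: 2 × 15.999 = 31.998 g/mol.
%O = 31.998 / 102.133 × 100 = 31.33%.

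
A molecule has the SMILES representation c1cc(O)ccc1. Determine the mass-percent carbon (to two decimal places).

Atom tally by fragment:
  benzene ring core → C:6 H:6
  (− 1 ring H displaced by substituents)
  + OH → O:1 H:1
Element totals:
  C: 6
  H: 6
  O: 1
Molecular formula: C6H6O.
Molar mass = 94.113 g/mol.
Mass from C: 6 × 12.011 = 72.066 g/mol.
%C = 72.066 / 94.113 × 100 = 76.57%.

76.57%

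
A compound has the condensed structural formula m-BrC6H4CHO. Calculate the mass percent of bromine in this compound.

Element totals:
  C: 7
  H: 5
  Br: 1
  O: 1
Molecular formula: C7H5BrO.
Molar mass = 185.020 g/mol.
Mass from Br: 1 × 79.904 = 79.904 g/mol.
%Br = 79.904 / 185.020 × 100 = 43.19%.

43.19%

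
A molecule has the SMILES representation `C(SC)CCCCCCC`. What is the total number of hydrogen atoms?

20

Atom tally by fragment:
  CH3SCH2 → C:2 H:5 S:1
  CH2 → C:1 H:2
  CH2 → C:1 H:2
  CH2 → C:1 H:2
  CH2 → C:1 H:2
  CH2 → C:1 H:2
  CH2 → C:1 H:2
  CH3 → C:1 H:3
Element totals:
  C: 9
  H: 20
  S: 1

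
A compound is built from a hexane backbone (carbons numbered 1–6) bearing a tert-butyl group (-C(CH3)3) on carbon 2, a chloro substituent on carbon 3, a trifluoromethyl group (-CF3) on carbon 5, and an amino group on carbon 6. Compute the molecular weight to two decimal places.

259.74 g/mol

Atom tally by fragment:
  CH3 → C:1 H:3
  CH(C(CH3)3) → C:5 H:10
  CH(Cl) → C:1 H:1 Cl:1
  CH2 → C:1 H:2
  CH(CF3) → C:2 H:1 F:3
  CH2NH2 → C:1 H:4 N:1
Element totals:
  C: 11
  H: 21
  Cl: 1
  F: 3
  N: 1
Molecular formula: C11H21ClF3N.
  M = 11(12.011) + 21(1.008) + 35.45 + 3(18.998) + 14.007
    = 132.121 + 21.168 + 35.450 + 56.994 + 14.007 = 259.740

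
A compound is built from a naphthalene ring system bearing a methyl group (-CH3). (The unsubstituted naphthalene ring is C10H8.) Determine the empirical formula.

C11H10

Atom tally by fragment:
  naphthalene ring system core → C:10 H:8
  (− 1 ring H displaced by substituents)
  + CH3 → C:1 H:3
Element totals:
  C: 11
  H: 10
Molecular formula: C11H10.
gcd of subscripts (11, 10) = 1, so the empirical formula equals the molecular formula.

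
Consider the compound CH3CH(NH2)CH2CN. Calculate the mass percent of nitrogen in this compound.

Atom tally by fragment:
  CH3 → C:1 H:3
  CH(NH2) → C:1 H:3 N:1
  CH2CN → C:2 H:2 N:1
Element totals:
  C: 4
  H: 8
  N: 2
Molecular formula: C4H8N2.
Molar mass = 84.122 g/mol.
Mass from N: 2 × 14.007 = 28.014 g/mol.
%N = 28.014 / 84.122 × 100 = 33.30%.

33.30%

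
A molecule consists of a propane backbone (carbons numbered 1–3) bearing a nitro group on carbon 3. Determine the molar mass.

89.09 g/mol

Atom tally by fragment:
  CH3 → C:1 H:3
  CH2 → C:1 H:2
  CH2NO2 → C:1 H:2 N:1 O:2
Element totals:
  C: 3
  H: 7
  N: 1
  O: 2
Molecular formula: C3H7NO2.
  M = 3(12.011) + 7(1.008) + 14.007 + 2(15.999)
    = 36.033 + 7.056 + 14.007 + 31.998 = 89.094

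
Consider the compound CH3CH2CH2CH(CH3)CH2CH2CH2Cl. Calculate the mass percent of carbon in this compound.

64.63%

Atom tally by fragment:
  CH3 → C:1 H:3
  CH2 → C:1 H:2
  CH2 → C:1 H:2
  CH(CH3) → C:2 H:4
  CH2 → C:1 H:2
  CH2 → C:1 H:2
  CH2Cl → C:1 H:2 Cl:1
Element totals:
  C: 8
  H: 17
  Cl: 1
Molecular formula: C8H17Cl.
Molar mass = 148.674 g/mol.
Mass from C: 8 × 12.011 = 96.088 g/mol.
%C = 96.088 / 148.674 × 100 = 64.63%.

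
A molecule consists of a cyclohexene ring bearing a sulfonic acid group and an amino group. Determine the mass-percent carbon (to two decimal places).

40.67%

Atom tally by fragment:
  cyclohexene ring core → C:6 H:10
  (− 2 ring H displaced by substituents)
  + SO3H → S:1 O:3 H:1
  + NH2 → N:1 H:2
Element totals:
  C: 6
  H: 11
  N: 1
  O: 3
  S: 1
Molecular formula: C6H11NO3S.
Molar mass = 177.218 g/mol.
Mass from C: 6 × 12.011 = 72.066 g/mol.
%C = 72.066 / 177.218 × 100 = 40.67%.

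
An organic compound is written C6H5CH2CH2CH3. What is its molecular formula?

C9H12

Atom tally by fragment:
  benzene ring core → C:6 H:6
  (− 1 ring H displaced by substituents)
  + CH2CH2CH3 → C:3 H:7
Element totals:
  C: 9
  H: 12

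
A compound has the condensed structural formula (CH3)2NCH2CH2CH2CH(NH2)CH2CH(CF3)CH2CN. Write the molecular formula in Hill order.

Atom tally by fragment:
  (CH3)2NCH2 → C:3 H:8 N:1
  CH2 → C:1 H:2
  CH2 → C:1 H:2
  CH(NH2) → C:1 H:3 N:1
  CH2 → C:1 H:2
  CH(CF3) → C:2 H:1 F:3
  CH2CN → C:2 H:2 N:1
Element totals:
  C: 11
  H: 20
  F: 3
  N: 3

C11H20F3N3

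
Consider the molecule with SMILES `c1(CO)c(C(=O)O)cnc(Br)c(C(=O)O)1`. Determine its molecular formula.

Atom tally by fragment:
  pyridine ring core → C:5 H:5 N:1
  (− 4 ring H displaced by substituents)
  + CH2OH → C:1 H:3 O:1
  + COOH → C:1 H:1 O:2
  + Br → Br:1
  + COOH → C:1 H:1 O:2
Element totals:
  C: 8
  H: 6
  Br: 1
  N: 1
  O: 5

C8H6BrNO5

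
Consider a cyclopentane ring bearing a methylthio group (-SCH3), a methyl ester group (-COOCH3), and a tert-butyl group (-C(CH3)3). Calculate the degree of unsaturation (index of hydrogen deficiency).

Atom tally by fragment:
  cyclopentane ring core → C:5 H:10
  (− 3 ring H displaced by substituents)
  + SCH3 → C:1 H:3 S:1
  + COOCH3 → C:2 H:3 O:2
  + C(CH3)3 → C:4 H:9
Element totals:
  C: 12
  H: 22
  O: 2
  S: 1
Molecular formula: C12H22O2S.
DoU = (2C + 2 + N − H − X) / 2 = (2·12 + 2 + 0 − 22 − 0) / 2 = 2.

2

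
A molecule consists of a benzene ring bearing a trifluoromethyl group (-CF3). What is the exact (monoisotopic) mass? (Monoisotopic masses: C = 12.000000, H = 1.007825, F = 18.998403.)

Atom tally by fragment:
  benzene ring core → C:6 H:6
  (− 1 ring H displaced by substituents)
  + CF3 → C:1 F:3
Element totals:
  C: 7
  H: 5
  F: 3
Molecular formula: C7H5F3.
  M = 7(12.0) + 5(1.007825) + 3(18.998403)
    = 84.000000 + 5.039125 + 56.995209 = 146.034334

146.0343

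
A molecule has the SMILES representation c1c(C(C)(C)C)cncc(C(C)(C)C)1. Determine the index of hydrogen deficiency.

Atom tally by fragment:
  pyridine ring core → C:5 H:5 N:1
  (− 2 ring H displaced by substituents)
  + C(CH3)3 → C:4 H:9
  + C(CH3)3 → C:4 H:9
Element totals:
  C: 13
  H: 21
  N: 1
Molecular formula: C13H21N.
DoU = (2C + 2 + N − H − X) / 2 = (2·13 + 2 + 1 − 21 − 0) / 2 = 4.

4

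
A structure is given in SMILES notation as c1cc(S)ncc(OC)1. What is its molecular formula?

C6H7NOS

Atom tally by fragment:
  pyridine ring core → C:5 H:5 N:1
  (− 2 ring H displaced by substituents)
  + SH → S:1 H:1
  + OCH3 → C:1 H:3 O:1
Element totals:
  C: 6
  H: 7
  N: 1
  O: 1
  S: 1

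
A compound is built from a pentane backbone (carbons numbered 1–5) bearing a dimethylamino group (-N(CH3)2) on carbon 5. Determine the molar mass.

Atom tally by fragment:
  CH3 → C:1 H:3
  CH2 → C:1 H:2
  CH2 → C:1 H:2
  CH2 → C:1 H:2
  CH2N(CH3)2 → C:3 H:8 N:1
Element totals:
  C: 7
  H: 17
  N: 1
Molecular formula: C7H17N.
  M = 7(12.011) + 17(1.008) + 14.007
    = 84.077 + 17.136 + 14.007 = 115.220

115.22 g/mol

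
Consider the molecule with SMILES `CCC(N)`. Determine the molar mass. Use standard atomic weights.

59.11 g/mol

Atom tally by fragment:
  CH3 → C:1 H:3
  CH2 → C:1 H:2
  CH2NH2 → C:1 H:4 N:1
Element totals:
  C: 3
  H: 9
  N: 1
Molecular formula: C3H9N.
  M = 3(12.011) + 9(1.008) + 14.007
    = 36.033 + 9.072 + 14.007 = 59.112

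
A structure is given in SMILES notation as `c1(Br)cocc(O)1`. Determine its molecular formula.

Atom tally by fragment:
  furan ring core → C:4 H:4 O:1
  (− 2 ring H displaced by substituents)
  + Br → Br:1
  + OH → O:1 H:1
Element totals:
  C: 4
  H: 3
  Br: 1
  O: 2

C4H3BrO2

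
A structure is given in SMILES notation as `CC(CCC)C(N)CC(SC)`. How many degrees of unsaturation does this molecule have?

Atom tally by fragment:
  CH3 → C:1 H:3
  CH(CH2CH2CH3) → C:4 H:8
  CH(NH2) → C:1 H:3 N:1
  CH2 → C:1 H:2
  CH2SCH3 → C:2 H:5 S:1
Element totals:
  C: 9
  H: 21
  N: 1
  S: 1
Molecular formula: C9H21NS.
DoU = (2C + 2 + N − H − X) / 2 = (2·9 + 2 + 1 − 21 − 0) / 2 = 0.

0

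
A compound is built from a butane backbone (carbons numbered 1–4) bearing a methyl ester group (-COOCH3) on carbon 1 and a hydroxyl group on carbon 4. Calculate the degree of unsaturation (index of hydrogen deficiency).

Atom tally by fragment:
  CH3OOCCH2 → C:3 H:5 O:2
  CH2 → C:1 H:2
  CH2 → C:1 H:2
  CH2OH → C:1 H:3 O:1
Element totals:
  C: 6
  H: 12
  O: 3
Molecular formula: C6H12O3.
DoU = (2C + 2 + N − H − X) / 2 = (2·6 + 2 + 0 − 12 − 0) / 2 = 1.

1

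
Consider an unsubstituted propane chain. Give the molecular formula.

C3H8

Atom tally by fragment:
  CH3 → C:1 H:3
  CH2 → C:1 H:2
  CH3 → C:1 H:3
Element totals:
  C: 3
  H: 8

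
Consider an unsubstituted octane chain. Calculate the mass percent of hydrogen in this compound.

15.88%

Atom tally by fragment:
  CH3 → C:1 H:3
  CH2 → C:1 H:2
  CH2 → C:1 H:2
  CH2 → C:1 H:2
  CH2 → C:1 H:2
  CH2 → C:1 H:2
  CH2 → C:1 H:2
  CH3 → C:1 H:3
Element totals:
  C: 8
  H: 18
Molecular formula: C8H18.
Molar mass = 114.232 g/mol.
Mass from H: 18 × 1.008 = 18.144 g/mol.
%H = 18.144 / 114.232 × 100 = 15.88%.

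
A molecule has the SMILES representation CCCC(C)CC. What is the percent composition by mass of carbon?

83.90%

Atom tally by fragment:
  CH3 → C:1 H:3
  CH2 → C:1 H:2
  CH2 → C:1 H:2
  CH(CH3) → C:2 H:4
  CH2 → C:1 H:2
  CH3 → C:1 H:3
Element totals:
  C: 7
  H: 16
Molecular formula: C7H16.
Molar mass = 100.205 g/mol.
Mass from C: 7 × 12.011 = 84.077 g/mol.
%C = 84.077 / 100.205 × 100 = 83.90%.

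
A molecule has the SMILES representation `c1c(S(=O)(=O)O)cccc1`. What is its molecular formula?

C6H6O3S

Atom tally by fragment:
  benzene ring core → C:6 H:6
  (− 1 ring H displaced by substituents)
  + SO3H → S:1 O:3 H:1
Element totals:
  C: 6
  H: 6
  O: 3
  S: 1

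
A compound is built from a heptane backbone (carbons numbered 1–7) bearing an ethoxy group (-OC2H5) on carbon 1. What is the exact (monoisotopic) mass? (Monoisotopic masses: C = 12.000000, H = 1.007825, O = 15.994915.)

144.1514

Atom tally by fragment:
  C2H5OCH2 → C:3 H:7 O:1
  CH2 → C:1 H:2
  CH2 → C:1 H:2
  CH2 → C:1 H:2
  CH2 → C:1 H:2
  CH2 → C:1 H:2
  CH3 → C:1 H:3
Element totals:
  C: 9
  H: 20
  O: 1
Molecular formula: C9H20O.
  M = 9(12.0) + 20(1.007825) + 15.994915
    = 108.000000 + 20.156500 + 15.994915 = 144.151415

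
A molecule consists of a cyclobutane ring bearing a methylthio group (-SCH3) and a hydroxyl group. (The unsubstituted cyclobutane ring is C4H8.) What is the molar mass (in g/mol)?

Atom tally by fragment:
  cyclobutane ring core → C:4 H:8
  (− 2 ring H displaced by substituents)
  + SCH3 → C:1 H:3 S:1
  + OH → O:1 H:1
Element totals:
  C: 5
  H: 10
  O: 1
  S: 1
Molecular formula: C5H10OS.
  M = 5(12.011) + 10(1.008) + 15.999 + 32.06
    = 60.055 + 10.080 + 15.999 + 32.060 = 118.194

118.19 g/mol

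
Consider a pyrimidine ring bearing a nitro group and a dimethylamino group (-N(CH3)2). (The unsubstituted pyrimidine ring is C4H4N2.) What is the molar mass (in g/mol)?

168.16 g/mol

Atom tally by fragment:
  pyrimidine ring core → C:4 H:4 N:2
  (− 2 ring H displaced by substituents)
  + NO2 → N:1 O:2
  + N(CH3)2 → N:1 C:2 H:6
Element totals:
  C: 6
  H: 8
  N: 4
  O: 2
Molecular formula: C6H8N4O2.
  M = 6(12.011) + 8(1.008) + 4(14.007) + 2(15.999)
    = 72.066 + 8.064 + 56.028 + 31.998 = 168.156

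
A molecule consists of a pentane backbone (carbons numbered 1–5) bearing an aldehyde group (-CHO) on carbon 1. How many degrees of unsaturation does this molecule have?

Atom tally by fragment:
  OHCCH2 → C:2 H:3 O:1
  CH2 → C:1 H:2
  CH2 → C:1 H:2
  CH2 → C:1 H:2
  CH3 → C:1 H:3
Element totals:
  C: 6
  H: 12
  O: 1
Molecular formula: C6H12O.
DoU = (2C + 2 + N − H − X) / 2 = (2·6 + 2 + 0 − 12 − 0) / 2 = 1.

1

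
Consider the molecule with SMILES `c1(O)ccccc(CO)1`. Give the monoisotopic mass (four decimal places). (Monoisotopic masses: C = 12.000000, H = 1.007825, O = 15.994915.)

124.0524

Atom tally by fragment:
  benzene ring core → C:6 H:6
  (− 2 ring H displaced by substituents)
  + OH → O:1 H:1
  + CH2OH → C:1 H:3 O:1
Element totals:
  C: 7
  H: 8
  O: 2
Molecular formula: C7H8O2.
  M = 7(12.0) + 8(1.007825) + 2(15.994915)
    = 84.000000 + 8.062600 + 31.989830 = 124.052430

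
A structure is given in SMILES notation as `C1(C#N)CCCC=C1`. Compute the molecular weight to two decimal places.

107.16 g/mol

Atom tally by fragment:
  cyclohexene ring core → C:6 H:10
  (− 1 ring H displaced by substituents)
  + CN → C:1 N:1
Element totals:
  C: 7
  H: 9
  N: 1
Molecular formula: C7H9N.
  M = 7(12.011) + 9(1.008) + 14.007
    = 84.077 + 9.072 + 14.007 = 107.156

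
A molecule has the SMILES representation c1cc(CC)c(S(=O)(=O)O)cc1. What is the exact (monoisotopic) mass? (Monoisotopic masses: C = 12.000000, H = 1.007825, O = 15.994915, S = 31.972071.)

Atom tally by fragment:
  benzene ring core → C:6 H:6
  (− 2 ring H displaced by substituents)
  + C2H5 → C:2 H:5
  + SO3H → S:1 O:3 H:1
Element totals:
  C: 8
  H: 10
  O: 3
  S: 1
Molecular formula: C8H10O3S.
  M = 8(12.0) + 10(1.007825) + 3(15.994915) + 31.972071
    = 96.000000 + 10.078250 + 47.984745 + 31.972071 = 186.035066

186.0351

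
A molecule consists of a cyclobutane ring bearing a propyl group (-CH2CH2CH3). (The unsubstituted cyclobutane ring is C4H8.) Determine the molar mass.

98.19 g/mol

Atom tally by fragment:
  cyclobutane ring core → C:4 H:8
  (− 1 ring H displaced by substituents)
  + CH2CH2CH3 → C:3 H:7
Element totals:
  C: 7
  H: 14
Molecular formula: C7H14.
  M = 7(12.011) + 14(1.008)
    = 84.077 + 14.112 = 98.189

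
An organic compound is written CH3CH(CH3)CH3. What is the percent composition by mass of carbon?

82.66%

Element totals:
  C: 4
  H: 10
Molecular formula: C4H10.
Molar mass = 58.124 g/mol.
Mass from C: 4 × 12.011 = 48.044 g/mol.
%C = 48.044 / 58.124 × 100 = 82.66%.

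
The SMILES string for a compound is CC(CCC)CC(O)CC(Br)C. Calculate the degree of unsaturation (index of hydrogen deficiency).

Atom tally by fragment:
  CH3 → C:1 H:3
  CH(CH2CH2CH3) → C:4 H:8
  CH2 → C:1 H:2
  CH(OH) → C:1 H:2 O:1
  CH2 → C:1 H:2
  CH(Br) → C:1 H:1 Br:1
  CH3 → C:1 H:3
Element totals:
  C: 10
  H: 21
  Br: 1
  O: 1
Molecular formula: C10H21BrO.
DoU = (2C + 2 + N − H − X) / 2 = (2·10 + 2 + 0 − 21 − 1) / 2 = 0.

0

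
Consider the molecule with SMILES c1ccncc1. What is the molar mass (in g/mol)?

79.10 g/mol

Atom tally by fragment:
  pyridine ring core → C:5 H:5 N:1
Element totals:
  C: 5
  H: 5
  N: 1
Molecular formula: C5H5N.
  M = 5(12.011) + 5(1.008) + 14.007
    = 60.055 + 5.040 + 14.007 = 79.102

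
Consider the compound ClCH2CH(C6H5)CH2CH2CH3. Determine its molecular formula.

Atom tally by fragment:
  ClCH2 → C:1 H:2 Cl:1
  CH(C6H5) → C:7 H:6
  CH2 → C:1 H:2
  CH2 → C:1 H:2
  CH3 → C:1 H:3
Element totals:
  C: 11
  H: 15
  Cl: 1

C11H15Cl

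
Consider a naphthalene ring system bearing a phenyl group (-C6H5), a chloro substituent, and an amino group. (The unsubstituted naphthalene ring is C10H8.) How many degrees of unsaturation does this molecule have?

11

Atom tally by fragment:
  naphthalene ring system core → C:10 H:8
  (− 3 ring H displaced by substituents)
  + C6H5 → C:6 H:5
  + Cl → Cl:1
  + NH2 → N:1 H:2
Element totals:
  C: 16
  H: 12
  Cl: 1
  N: 1
Molecular formula: C16H12ClN.
DoU = (2C + 2 + N − H − X) / 2 = (2·16 + 2 + 1 − 12 − 1) / 2 = 11.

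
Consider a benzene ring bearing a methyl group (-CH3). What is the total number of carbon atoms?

7

Atom tally by fragment:
  benzene ring core → C:6 H:6
  (− 1 ring H displaced by substituents)
  + CH3 → C:1 H:3
Element totals:
  C: 7
  H: 8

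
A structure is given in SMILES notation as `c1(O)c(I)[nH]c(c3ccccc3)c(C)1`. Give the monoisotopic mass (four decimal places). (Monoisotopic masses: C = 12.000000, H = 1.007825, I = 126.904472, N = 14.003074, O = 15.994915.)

Atom tally by fragment:
  pyrrole ring core → C:4 H:5 N:1
  (− 4 ring H displaced by substituents)
  + OH → O:1 H:1
  + I → I:1
  + C6H5 → C:6 H:5
  + CH3 → C:1 H:3
Element totals:
  C: 11
  H: 10
  I: 1
  N: 1
  O: 1
Molecular formula: C11H10INO.
  M = 11(12.0) + 10(1.007825) + 126.904472 + 14.003074 + 15.994915
    = 132.000000 + 10.078250 + 126.904472 + 14.003074 + 15.994915 = 298.980711

298.9807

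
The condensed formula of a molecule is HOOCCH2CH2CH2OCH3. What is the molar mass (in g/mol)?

Atom tally by fragment:
  HOOCCH2 → C:2 H:3 O:2
  CH2 → C:1 H:2
  CH2OCH3 → C:2 H:5 O:1
Element totals:
  C: 5
  H: 10
  O: 3
Molecular formula: C5H10O3.
  M = 5(12.011) + 10(1.008) + 3(15.999)
    = 60.055 + 10.080 + 47.997 = 118.132

118.13 g/mol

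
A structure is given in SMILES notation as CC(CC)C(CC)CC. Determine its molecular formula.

C9H20

Atom tally by fragment:
  CH3 → C:1 H:3
  CH(C2H5) → C:3 H:6
  CH(C2H5) → C:3 H:6
  CH2 → C:1 H:2
  CH3 → C:1 H:3
Element totals:
  C: 9
  H: 20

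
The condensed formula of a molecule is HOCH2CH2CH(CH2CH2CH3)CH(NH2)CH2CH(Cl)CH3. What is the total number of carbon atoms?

10

Atom tally by fragment:
  HOCH2CH2 → C:2 H:5 O:1
  CH(CH2CH2CH3) → C:4 H:8
  CH(NH2) → C:1 H:3 N:1
  CH2 → C:1 H:2
  CH(Cl) → C:1 H:1 Cl:1
  CH3 → C:1 H:3
Element totals:
  C: 10
  H: 22
  Cl: 1
  N: 1
  O: 1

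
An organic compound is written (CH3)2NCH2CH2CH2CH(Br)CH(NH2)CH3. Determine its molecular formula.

Atom tally by fragment:
  (CH3)2NCH2 → C:3 H:8 N:1
  CH2 → C:1 H:2
  CH2 → C:1 H:2
  CH(Br) → C:1 H:1 Br:1
  CH(NH2) → C:1 H:3 N:1
  CH3 → C:1 H:3
Element totals:
  C: 8
  H: 19
  Br: 1
  N: 2

C8H19BrN2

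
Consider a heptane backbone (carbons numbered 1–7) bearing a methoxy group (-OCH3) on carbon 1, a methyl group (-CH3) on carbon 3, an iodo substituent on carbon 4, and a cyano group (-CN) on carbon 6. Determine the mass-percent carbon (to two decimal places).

40.69%

Atom tally by fragment:
  CH3OCH2 → C:2 H:5 O:1
  CH2 → C:1 H:2
  CH(CH3) → C:2 H:4
  CH(I) → C:1 H:1 I:1
  CH2 → C:1 H:2
  CH(CN) → C:2 H:1 N:1
  CH3 → C:1 H:3
Element totals:
  C: 10
  H: 18
  I: 1
  N: 1
  O: 1
Molecular formula: C10H18INO.
Molar mass = 295.164 g/mol.
Mass from C: 10 × 12.011 = 120.110 g/mol.
%C = 120.110 / 295.164 × 100 = 40.69%.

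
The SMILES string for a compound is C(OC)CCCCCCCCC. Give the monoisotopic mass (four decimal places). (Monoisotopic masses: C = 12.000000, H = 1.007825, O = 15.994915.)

Atom tally by fragment:
  CH3OCH2 → C:2 H:5 O:1
  CH2 → C:1 H:2
  CH2 → C:1 H:2
  CH2 → C:1 H:2
  CH2 → C:1 H:2
  CH2 → C:1 H:2
  CH2 → C:1 H:2
  CH2 → C:1 H:2
  CH2 → C:1 H:2
  CH3 → C:1 H:3
Element totals:
  C: 11
  H: 24
  O: 1
Molecular formula: C11H24O.
  M = 11(12.0) + 24(1.007825) + 15.994915
    = 132.000000 + 24.187800 + 15.994915 = 172.182715

172.1827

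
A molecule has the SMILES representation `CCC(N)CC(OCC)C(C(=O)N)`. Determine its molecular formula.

Atom tally by fragment:
  CH3 → C:1 H:3
  CH2 → C:1 H:2
  CH(NH2) → C:1 H:3 N:1
  CH2 → C:1 H:2
  CH(OC2H5) → C:3 H:6 O:1
  CH2CONH2 → C:2 H:4 O:1 N:1
Element totals:
  C: 9
  H: 20
  N: 2
  O: 2

C9H20N2O2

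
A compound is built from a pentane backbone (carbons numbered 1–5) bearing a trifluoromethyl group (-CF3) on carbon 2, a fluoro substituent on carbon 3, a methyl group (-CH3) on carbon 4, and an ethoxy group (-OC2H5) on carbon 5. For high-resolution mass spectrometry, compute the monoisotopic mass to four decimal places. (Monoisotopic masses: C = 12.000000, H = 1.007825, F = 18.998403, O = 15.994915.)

216.1137

Atom tally by fragment:
  CH3 → C:1 H:3
  CH(CF3) → C:2 H:1 F:3
  CH(F) → C:1 H:1 F:1
  CH(CH3) → C:2 H:4
  CH2OC2H5 → C:3 H:7 O:1
Element totals:
  C: 9
  H: 16
  F: 4
  O: 1
Molecular formula: C9H16F4O.
  M = 9(12.0) + 16(1.007825) + 4(18.998403) + 15.994915
    = 108.000000 + 16.125200 + 75.993612 + 15.994915 = 216.113727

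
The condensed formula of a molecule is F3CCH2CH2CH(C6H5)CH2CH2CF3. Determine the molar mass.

284.24 g/mol

Element totals:
  C: 13
  H: 14
  F: 6
Molecular formula: C13H14F6.
  M = 13(12.011) + 14(1.008) + 6(18.998)
    = 156.143 + 14.112 + 113.988 = 284.243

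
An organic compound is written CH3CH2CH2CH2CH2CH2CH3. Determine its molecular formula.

C7H16

Atom tally by fragment:
  CH3 → C:1 H:3
  CH2 → C:1 H:2
  CH2 → C:1 H:2
  CH2 → C:1 H:2
  CH2 → C:1 H:2
  CH2 → C:1 H:2
  CH3 → C:1 H:3
Element totals:
  C: 7
  H: 16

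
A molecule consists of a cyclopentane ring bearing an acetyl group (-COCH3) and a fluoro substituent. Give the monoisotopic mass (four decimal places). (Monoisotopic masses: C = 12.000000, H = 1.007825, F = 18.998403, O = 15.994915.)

130.0794

Atom tally by fragment:
  cyclopentane ring core → C:5 H:10
  (− 2 ring H displaced by substituents)
  + COCH3 → C:2 H:3 O:1
  + F → F:1
Element totals:
  C: 7
  H: 11
  F: 1
  O: 1
Molecular formula: C7H11FO.
  M = 7(12.0) + 11(1.007825) + 18.998403 + 15.994915
    = 84.000000 + 11.086075 + 18.998403 + 15.994915 = 130.079393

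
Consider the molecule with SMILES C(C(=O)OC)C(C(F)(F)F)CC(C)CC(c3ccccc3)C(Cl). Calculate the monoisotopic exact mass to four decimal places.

Atom tally by fragment:
  CH3OOCCH2 → C:3 H:5 O:2
  CH(CF3) → C:2 H:1 F:3
  CH2 → C:1 H:2
  CH(CH3) → C:2 H:4
  CH2 → C:1 H:2
  CH(C6H5) → C:7 H:6
  CH2Cl → C:1 H:2 Cl:1
Element totals:
  C: 17
  H: 22
  Cl: 1
  F: 3
  O: 2
Molecular formula: C17H22ClF3O2.
  M = 17(12.0) + 22(1.007825) + 34.968853 + 3(18.998403) + 2(15.994915)
    = 204.000000 + 22.172150 + 34.968853 + 56.995209 + 31.989830 = 350.126042

350.1260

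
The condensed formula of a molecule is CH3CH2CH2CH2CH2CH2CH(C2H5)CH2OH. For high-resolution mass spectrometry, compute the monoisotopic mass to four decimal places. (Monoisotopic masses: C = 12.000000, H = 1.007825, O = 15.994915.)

158.1671

Element totals:
  C: 10
  H: 22
  O: 1
Molecular formula: C10H22O.
  M = 10(12.0) + 22(1.007825) + 15.994915
    = 120.000000 + 22.172150 + 15.994915 = 158.167065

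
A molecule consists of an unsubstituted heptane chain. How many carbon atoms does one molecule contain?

Atom tally by fragment:
  CH3 → C:1 H:3
  CH2 → C:1 H:2
  CH2 → C:1 H:2
  CH2 → C:1 H:2
  CH2 → C:1 H:2
  CH2 → C:1 H:2
  CH3 → C:1 H:3
Element totals:
  C: 7
  H: 16

7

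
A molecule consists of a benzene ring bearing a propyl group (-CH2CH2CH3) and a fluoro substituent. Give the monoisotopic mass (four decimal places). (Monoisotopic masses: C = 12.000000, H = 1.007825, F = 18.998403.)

Atom tally by fragment:
  benzene ring core → C:6 H:6
  (− 2 ring H displaced by substituents)
  + CH2CH2CH3 → C:3 H:7
  + F → F:1
Element totals:
  C: 9
  H: 11
  F: 1
Molecular formula: C9H11F.
  M = 9(12.0) + 11(1.007825) + 18.998403
    = 108.000000 + 11.086075 + 18.998403 = 138.084478

138.0845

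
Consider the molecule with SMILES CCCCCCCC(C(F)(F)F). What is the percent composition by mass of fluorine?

31.28%

Atom tally by fragment:
  CH3 → C:1 H:3
  CH2 → C:1 H:2
  CH2 → C:1 H:2
  CH2 → C:1 H:2
  CH2 → C:1 H:2
  CH2 → C:1 H:2
  CH2 → C:1 H:2
  CH2CF3 → C:2 H:2 F:3
Element totals:
  C: 9
  H: 17
  F: 3
Molecular formula: C9H17F3.
Molar mass = 182.229 g/mol.
Mass from F: 3 × 18.998 = 56.994 g/mol.
%F = 56.994 / 182.229 × 100 = 31.28%.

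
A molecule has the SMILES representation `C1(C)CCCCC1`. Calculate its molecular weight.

98.19 g/mol

Atom tally by fragment:
  cyclohexane ring core → C:6 H:12
  (− 1 ring H displaced by substituents)
  + CH3 → C:1 H:3
Element totals:
  C: 7
  H: 14
Molecular formula: C7H14.
  M = 7(12.011) + 14(1.008)
    = 84.077 + 14.112 = 98.189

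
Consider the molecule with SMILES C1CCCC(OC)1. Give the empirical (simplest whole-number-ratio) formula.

C6H12O

Atom tally by fragment:
  cyclopentane ring core → C:5 H:10
  (− 1 ring H displaced by substituents)
  + OCH3 → C:1 H:3 O:1
Element totals:
  C: 6
  H: 12
  O: 1
Molecular formula: C6H12O.
gcd of subscripts (6, 12, 1) = 1, so the empirical formula equals the molecular formula.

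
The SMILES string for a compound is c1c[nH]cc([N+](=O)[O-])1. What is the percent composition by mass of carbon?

Atom tally by fragment:
  pyrrole ring core → C:4 H:5 N:1
  (− 1 ring H displaced by substituents)
  + NO2 → N:1 O:2
Element totals:
  C: 4
  H: 4
  N: 2
  O: 2
Molecular formula: C4H4N2O2.
Molar mass = 112.088 g/mol.
Mass from C: 4 × 12.011 = 48.044 g/mol.
%C = 48.044 / 112.088 × 100 = 42.86%.

42.86%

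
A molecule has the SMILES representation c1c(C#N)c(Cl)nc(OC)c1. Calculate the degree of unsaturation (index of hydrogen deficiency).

Atom tally by fragment:
  pyridine ring core → C:5 H:5 N:1
  (− 3 ring H displaced by substituents)
  + CN → C:1 N:1
  + Cl → Cl:1
  + OCH3 → C:1 H:3 O:1
Element totals:
  C: 7
  H: 5
  Cl: 1
  N: 2
  O: 1
Molecular formula: C7H5ClN2O.
DoU = (2C + 2 + N − H − X) / 2 = (2·7 + 2 + 2 − 5 − 1) / 2 = 6.

6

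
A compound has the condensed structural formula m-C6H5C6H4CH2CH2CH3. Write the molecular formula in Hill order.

C15H16

Element totals:
  C: 15
  H: 16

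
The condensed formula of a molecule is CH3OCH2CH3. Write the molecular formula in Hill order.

Atom tally by fragment:
  CH3OCH2 → C:2 H:5 O:1
  CH3 → C:1 H:3
Element totals:
  C: 3
  H: 8
  O: 1

C3H8O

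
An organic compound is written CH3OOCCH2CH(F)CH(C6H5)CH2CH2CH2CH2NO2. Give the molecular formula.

C15H20FNO4

Atom tally by fragment:
  CH3OOCCH2 → C:3 H:5 O:2
  CH(F) → C:1 H:1 F:1
  CH(C6H5) → C:7 H:6
  CH2 → C:1 H:2
  CH2 → C:1 H:2
  CH2 → C:1 H:2
  CH2NO2 → C:1 H:2 N:1 O:2
Element totals:
  C: 15
  H: 20
  F: 1
  N: 1
  O: 4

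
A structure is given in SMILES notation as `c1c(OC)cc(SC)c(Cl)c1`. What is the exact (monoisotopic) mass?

Atom tally by fragment:
  benzene ring core → C:6 H:6
  (− 3 ring H displaced by substituents)
  + OCH3 → C:1 H:3 O:1
  + SCH3 → C:1 H:3 S:1
  + Cl → Cl:1
Element totals:
  C: 8
  H: 9
  Cl: 1
  O: 1
  S: 1
Molecular formula: C8H9ClOS.
  M = 8(12.0) + 9(1.007825) + 34.968853 + 15.994915 + 31.972071
    = 96.000000 + 9.070425 + 34.968853 + 15.994915 + 31.972071 = 188.006264

188.0063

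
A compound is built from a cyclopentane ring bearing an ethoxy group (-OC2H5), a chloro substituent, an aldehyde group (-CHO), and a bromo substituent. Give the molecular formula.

Atom tally by fragment:
  cyclopentane ring core → C:5 H:10
  (− 4 ring H displaced by substituents)
  + OC2H5 → C:2 H:5 O:1
  + Cl → Cl:1
  + CHO → C:1 H:1 O:1
  + Br → Br:1
Element totals:
  C: 8
  H: 12
  Br: 1
  Cl: 1
  O: 2

C8H12BrClO2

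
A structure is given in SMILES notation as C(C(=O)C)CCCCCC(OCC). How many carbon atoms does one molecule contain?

Atom tally by fragment:
  CH3COCH2 → C:3 H:5 O:1
  CH2 → C:1 H:2
  CH2 → C:1 H:2
  CH2 → C:1 H:2
  CH2 → C:1 H:2
  CH2 → C:1 H:2
  CH2OC2H5 → C:3 H:7 O:1
Element totals:
  C: 11
  H: 22
  O: 2

11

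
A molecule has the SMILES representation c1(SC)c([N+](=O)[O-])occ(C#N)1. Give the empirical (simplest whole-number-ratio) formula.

C6H4N2O3S

Atom tally by fragment:
  furan ring core → C:4 H:4 O:1
  (− 3 ring H displaced by substituents)
  + SCH3 → C:1 H:3 S:1
  + NO2 → N:1 O:2
  + CN → C:1 N:1
Element totals:
  C: 6
  H: 4
  N: 2
  O: 3
  S: 1
Molecular formula: C6H4N2O3S.
gcd of subscripts (6, 4, 2, 3, 1) = 1, so the empirical formula equals the molecular formula.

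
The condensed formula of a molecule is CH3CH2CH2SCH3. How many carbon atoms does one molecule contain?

Element totals:
  C: 4
  H: 10
  S: 1

4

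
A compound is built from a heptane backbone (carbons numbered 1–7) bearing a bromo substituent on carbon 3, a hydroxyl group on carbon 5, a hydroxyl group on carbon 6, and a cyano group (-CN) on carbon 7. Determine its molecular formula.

C8H14BrNO2

Atom tally by fragment:
  CH3 → C:1 H:3
  CH2 → C:1 H:2
  CH(Br) → C:1 H:1 Br:1
  CH2 → C:1 H:2
  CH(OH) → C:1 H:2 O:1
  CH(OH) → C:1 H:2 O:1
  CH2CN → C:2 H:2 N:1
Element totals:
  C: 8
  H: 14
  Br: 1
  N: 1
  O: 2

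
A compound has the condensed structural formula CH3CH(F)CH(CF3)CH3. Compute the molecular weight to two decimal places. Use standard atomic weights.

Element totals:
  C: 5
  H: 8
  F: 4
Molecular formula: C5H8F4.
  M = 5(12.011) + 8(1.008) + 4(18.998)
    = 60.055 + 8.064 + 75.992 = 144.111

144.11 g/mol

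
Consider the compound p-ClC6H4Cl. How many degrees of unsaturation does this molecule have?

Element totals:
  C: 6
  H: 4
  Cl: 2
Molecular formula: C6H4Cl2.
DoU = (2C + 2 + N − H − X) / 2 = (2·6 + 2 + 0 − 4 − 2) / 2 = 4.

4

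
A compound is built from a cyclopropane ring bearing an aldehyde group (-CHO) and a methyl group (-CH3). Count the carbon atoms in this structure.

5

Atom tally by fragment:
  cyclopropane ring core → C:3 H:6
  (− 2 ring H displaced by substituents)
  + CHO → C:1 H:1 O:1
  + CH3 → C:1 H:3
Element totals:
  C: 5
  H: 8
  O: 1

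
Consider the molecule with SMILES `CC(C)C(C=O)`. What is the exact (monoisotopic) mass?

Atom tally by fragment:
  CH3 → C:1 H:3
  CH(CH3) → C:2 H:4
  CH2CHO → C:2 H:3 O:1
Element totals:
  C: 5
  H: 10
  O: 1
Molecular formula: C5H10O.
  M = 5(12.0) + 10(1.007825) + 15.994915
    = 60.000000 + 10.078250 + 15.994915 = 86.073165

86.0732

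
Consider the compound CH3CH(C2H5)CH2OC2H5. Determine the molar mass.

Element totals:
  C: 7
  H: 16
  O: 1
Molecular formula: C7H16O.
  M = 7(12.011) + 16(1.008) + 15.999
    = 84.077 + 16.128 + 15.999 = 116.204

116.20 g/mol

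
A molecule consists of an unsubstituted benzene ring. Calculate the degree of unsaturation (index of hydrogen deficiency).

4

Atom tally by fragment:
  benzene ring core → C:6 H:6
Element totals:
  C: 6
  H: 6
Molecular formula: C6H6.
DoU = (2C + 2 + N − H − X) / 2 = (2·6 + 2 + 0 − 6 − 0) / 2 = 4.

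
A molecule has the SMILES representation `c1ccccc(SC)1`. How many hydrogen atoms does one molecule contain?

8

Atom tally by fragment:
  benzene ring core → C:6 H:6
  (− 1 ring H displaced by substituents)
  + SCH3 → C:1 H:3 S:1
Element totals:
  C: 7
  H: 8
  S: 1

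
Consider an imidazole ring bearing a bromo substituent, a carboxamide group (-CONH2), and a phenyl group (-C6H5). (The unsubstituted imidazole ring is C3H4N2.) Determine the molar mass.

266.10 g/mol

Atom tally by fragment:
  imidazole ring core → C:3 H:4 N:2
  (− 3 ring H displaced by substituents)
  + Br → Br:1
  + CONH2 → C:1 H:2 O:1 N:1
  + C6H5 → C:6 H:5
Element totals:
  C: 10
  H: 8
  Br: 1
  N: 3
  O: 1
Molecular formula: C10H8BrN3O.
  M = 10(12.011) + 8(1.008) + 79.904 + 3(14.007) + 15.999
    = 120.110 + 8.064 + 79.904 + 42.021 + 15.999 = 266.098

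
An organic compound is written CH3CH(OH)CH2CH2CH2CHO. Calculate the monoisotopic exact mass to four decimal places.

116.0837

Atom tally by fragment:
  CH3 → C:1 H:3
  CH(OH) → C:1 H:2 O:1
  CH2 → C:1 H:2
  CH2 → C:1 H:2
  CH2CHO → C:2 H:3 O:1
Element totals:
  C: 6
  H: 12
  O: 2
Molecular formula: C6H12O2.
  M = 6(12.0) + 12(1.007825) + 2(15.994915)
    = 72.000000 + 12.093900 + 31.989830 = 116.083730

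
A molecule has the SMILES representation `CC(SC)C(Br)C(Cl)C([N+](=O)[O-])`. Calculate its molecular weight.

276.57 g/mol

Atom tally by fragment:
  CH3 → C:1 H:3
  CH(SCH3) → C:2 H:4 S:1
  CH(Br) → C:1 H:1 Br:1
  CH(Cl) → C:1 H:1 Cl:1
  CH2NO2 → C:1 H:2 N:1 O:2
Element totals:
  C: 6
  H: 11
  Br: 1
  Cl: 1
  N: 1
  O: 2
  S: 1
Molecular formula: C6H11BrClNO2S.
  M = 6(12.011) + 11(1.008) + 79.904 + 35.45 + 14.007 + 2(15.999) + 32.06
    = 72.066 + 11.088 + 79.904 + 35.450 + 14.007 + 31.998 + 32.060 = 276.573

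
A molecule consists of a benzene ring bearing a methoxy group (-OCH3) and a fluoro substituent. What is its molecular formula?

C7H7FO

Atom tally by fragment:
  benzene ring core → C:6 H:6
  (− 2 ring H displaced by substituents)
  + OCH3 → C:1 H:3 O:1
  + F → F:1
Element totals:
  C: 7
  H: 7
  F: 1
  O: 1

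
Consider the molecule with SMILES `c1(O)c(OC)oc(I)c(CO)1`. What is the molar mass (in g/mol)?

Atom tally by fragment:
  furan ring core → C:4 H:4 O:1
  (− 4 ring H displaced by substituents)
  + OH → O:1 H:1
  + OCH3 → C:1 H:3 O:1
  + I → I:1
  + CH2OH → C:1 H:3 O:1
Element totals:
  C: 6
  H: 7
  I: 1
  O: 4
Molecular formula: C6H7IO4.
  M = 6(12.011) + 7(1.008) + 126.904 + 4(15.999)
    = 72.066 + 7.056 + 126.904 + 63.996 = 270.022

270.02 g/mol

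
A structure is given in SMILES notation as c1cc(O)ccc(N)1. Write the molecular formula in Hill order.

C6H7NO

Atom tally by fragment:
  benzene ring core → C:6 H:6
  (− 2 ring H displaced by substituents)
  + OH → O:1 H:1
  + NH2 → N:1 H:2
Element totals:
  C: 6
  H: 7
  N: 1
  O: 1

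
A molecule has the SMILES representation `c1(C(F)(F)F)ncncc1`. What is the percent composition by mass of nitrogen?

Atom tally by fragment:
  pyrimidine ring core → C:4 H:4 N:2
  (− 1 ring H displaced by substituents)
  + CF3 → C:1 F:3
Element totals:
  C: 5
  H: 3
  F: 3
  N: 2
Molecular formula: C5H3F3N2.
Molar mass = 148.087 g/mol.
Mass from N: 2 × 14.007 = 28.014 g/mol.
%N = 28.014 / 148.087 × 100 = 18.92%.

18.92%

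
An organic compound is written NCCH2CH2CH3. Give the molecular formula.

Element totals:
  C: 4
  H: 7
  N: 1

C4H7N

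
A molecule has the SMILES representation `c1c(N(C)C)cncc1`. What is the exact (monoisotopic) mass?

Atom tally by fragment:
  pyridine ring core → C:5 H:5 N:1
  (− 1 ring H displaced by substituents)
  + N(CH3)2 → N:1 C:2 H:6
Element totals:
  C: 7
  H: 10
  N: 2
Molecular formula: C7H10N2.
  M = 7(12.0) + 10(1.007825) + 2(14.003074)
    = 84.000000 + 10.078250 + 28.006148 = 122.084398

122.0844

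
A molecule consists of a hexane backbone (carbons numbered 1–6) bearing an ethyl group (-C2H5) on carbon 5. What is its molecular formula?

C8H18

Atom tally by fragment:
  CH3 → C:1 H:3
  CH2 → C:1 H:2
  CH2 → C:1 H:2
  CH2 → C:1 H:2
  CH(C2H5) → C:3 H:6
  CH3 → C:1 H:3
Element totals:
  C: 8
  H: 18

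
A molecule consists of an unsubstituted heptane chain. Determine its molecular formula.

Atom tally by fragment:
  CH3 → C:1 H:3
  CH2 → C:1 H:2
  CH2 → C:1 H:2
  CH2 → C:1 H:2
  CH2 → C:1 H:2
  CH2 → C:1 H:2
  CH3 → C:1 H:3
Element totals:
  C: 7
  H: 16

C7H16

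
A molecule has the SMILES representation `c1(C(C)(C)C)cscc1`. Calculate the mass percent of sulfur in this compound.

Atom tally by fragment:
  thiophene ring core → C:4 H:4 S:1
  (− 1 ring H displaced by substituents)
  + C(CH3)3 → C:4 H:9
Element totals:
  C: 8
  H: 12
  S: 1
Molecular formula: C8H12S.
Molar mass = 140.244 g/mol.
Mass from S: 1 × 32.06 = 32.060 g/mol.
%S = 32.060 / 140.244 × 100 = 22.86%.

22.86%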